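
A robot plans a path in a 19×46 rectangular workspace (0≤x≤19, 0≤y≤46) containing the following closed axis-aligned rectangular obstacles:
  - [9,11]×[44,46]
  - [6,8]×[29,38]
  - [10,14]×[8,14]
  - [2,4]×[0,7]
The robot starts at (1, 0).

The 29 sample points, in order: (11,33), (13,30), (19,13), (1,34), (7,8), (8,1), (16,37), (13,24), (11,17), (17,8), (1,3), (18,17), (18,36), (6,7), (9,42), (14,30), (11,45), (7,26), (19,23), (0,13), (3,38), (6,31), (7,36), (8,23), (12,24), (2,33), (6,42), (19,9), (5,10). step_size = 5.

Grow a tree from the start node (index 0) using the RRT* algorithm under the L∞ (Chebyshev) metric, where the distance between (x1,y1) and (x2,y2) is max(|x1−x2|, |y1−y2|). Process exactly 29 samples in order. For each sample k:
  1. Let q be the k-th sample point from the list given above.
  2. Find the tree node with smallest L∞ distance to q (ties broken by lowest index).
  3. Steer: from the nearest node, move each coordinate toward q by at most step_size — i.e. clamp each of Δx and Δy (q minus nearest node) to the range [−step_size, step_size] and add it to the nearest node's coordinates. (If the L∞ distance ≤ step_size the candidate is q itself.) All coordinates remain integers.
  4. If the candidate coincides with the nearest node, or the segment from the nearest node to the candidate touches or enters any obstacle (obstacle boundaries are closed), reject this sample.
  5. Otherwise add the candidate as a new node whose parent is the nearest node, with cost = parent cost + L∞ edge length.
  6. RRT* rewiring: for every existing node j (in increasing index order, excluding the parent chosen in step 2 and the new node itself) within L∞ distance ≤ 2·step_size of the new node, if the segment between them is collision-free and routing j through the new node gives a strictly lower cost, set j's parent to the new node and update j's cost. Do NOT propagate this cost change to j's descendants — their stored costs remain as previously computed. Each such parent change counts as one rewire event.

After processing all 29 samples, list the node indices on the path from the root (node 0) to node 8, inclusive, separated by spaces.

Path: 0 1 3 4 5 6 7 8

1. q=(11,33) nearest=0 d=33 new=(6,5) → blocked by [2,4]×[0,7], reject
2. q=(13,30) nearest=0 d=30 new=(6,5) → blocked by [2,4]×[0,7], reject
3. q=(19,13) nearest=0 d=18 new=(6,5) → blocked by [2,4]×[0,7], reject
4. q=(1,34) nearest=0 d=34 new=(1,5) → add node 1 parent=0 cost=5
5. q=(7,8) nearest=1 d=6 new=(6,8) → blocked by [2,4]×[0,7], reject
6. q=(8,1) nearest=0 d=7 new=(6,1) → blocked by [2,4]×[0,7], reject
7. q=(16,37) nearest=1 d=32 new=(6,10) → blocked by [2,4]×[0,7], reject
8. q=(13,24) nearest=1 d=19 new=(6,10) → blocked by [2,4]×[0,7], reject
9. q=(11,17) nearest=1 d=12 new=(6,10) → blocked by [2,4]×[0,7], reject
10. q=(17,8) nearest=0 d=16 new=(6,5) → blocked by [2,4]×[0,7], reject
11. q=(1,3) nearest=1 d=2 new=(1,3) → add node 2 parent=1 cost=7
12. q=(18,17) nearest=0 d=17 new=(6,5) → blocked by [2,4]×[0,7], reject
13. q=(18,36) nearest=1 d=31 new=(6,10) → blocked by [2,4]×[0,7], reject
14. q=(6,7) nearest=1 d=5 new=(6,7) → blocked by [2,4]×[0,7], reject
15. q=(9,42) nearest=1 d=37 new=(6,10) → blocked by [2,4]×[0,7], reject
16. q=(14,30) nearest=1 d=25 new=(6,10) → blocked by [2,4]×[0,7], reject
17. q=(11,45) nearest=1 d=40 new=(6,10) → blocked by [2,4]×[0,7], reject
18. q=(7,26) nearest=1 d=21 new=(6,10) → blocked by [2,4]×[0,7], reject
19. q=(19,23) nearest=1 d=18 new=(6,10) → blocked by [2,4]×[0,7], reject
20. q=(0,13) nearest=1 d=8 new=(0,10) → add node 3 parent=1 cost=10
21. q=(3,38) nearest=3 d=28 new=(3,15) → add node 4 parent=3 cost=15
22. q=(6,31) nearest=4 d=16 new=(6,20) → add node 5 parent=4 cost=20
23. q=(7,36) nearest=5 d=16 new=(7,25) → add node 6 parent=5 cost=25
24. q=(8,23) nearest=6 d=2 new=(8,23) → add node 7 parent=6 cost=27
25. q=(12,24) nearest=7 d=4 new=(12,24) → add node 8 parent=7 cost=31
26. q=(2,33) nearest=6 d=8 new=(2,30) → add node 9 parent=6 cost=30
27. q=(6,42) nearest=9 d=12 new=(6,35) → blocked by [6,8]×[29,38], reject
28. q=(19,9) nearest=5 d=13 new=(11,15) → add node 10 parent=5 cost=25
29. q=(5,10) nearest=1 d=5 new=(5,10) → blocked by [2,4]×[0,7], reject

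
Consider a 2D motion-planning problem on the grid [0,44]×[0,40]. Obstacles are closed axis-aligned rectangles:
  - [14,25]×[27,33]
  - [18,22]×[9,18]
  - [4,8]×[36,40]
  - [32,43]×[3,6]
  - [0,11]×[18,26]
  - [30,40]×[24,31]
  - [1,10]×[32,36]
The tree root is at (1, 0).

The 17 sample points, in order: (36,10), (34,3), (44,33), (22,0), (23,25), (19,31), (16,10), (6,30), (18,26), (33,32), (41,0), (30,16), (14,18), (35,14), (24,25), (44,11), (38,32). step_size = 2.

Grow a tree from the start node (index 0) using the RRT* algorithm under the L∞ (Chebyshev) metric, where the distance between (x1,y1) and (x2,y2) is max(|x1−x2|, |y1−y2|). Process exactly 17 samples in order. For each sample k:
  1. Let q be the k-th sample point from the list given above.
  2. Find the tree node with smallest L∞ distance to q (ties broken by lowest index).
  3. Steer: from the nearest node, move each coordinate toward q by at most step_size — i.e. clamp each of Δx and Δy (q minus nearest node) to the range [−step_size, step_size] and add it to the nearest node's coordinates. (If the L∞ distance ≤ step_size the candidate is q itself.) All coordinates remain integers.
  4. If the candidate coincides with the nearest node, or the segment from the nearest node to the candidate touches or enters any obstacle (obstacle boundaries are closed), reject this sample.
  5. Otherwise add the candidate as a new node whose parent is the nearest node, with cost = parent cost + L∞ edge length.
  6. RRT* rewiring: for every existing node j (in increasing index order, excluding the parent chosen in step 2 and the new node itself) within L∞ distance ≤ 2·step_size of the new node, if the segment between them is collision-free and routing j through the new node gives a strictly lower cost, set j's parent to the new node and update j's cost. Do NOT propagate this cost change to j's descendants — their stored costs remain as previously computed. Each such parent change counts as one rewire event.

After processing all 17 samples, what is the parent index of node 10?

1. q=(36,10) nearest=0 d=35 new=(3,2) → add node 1 parent=0 cost=2
2. q=(34,3) nearest=1 d=31 new=(5,3) → add node 2 parent=1 cost=4
3. q=(44,33) nearest=2 d=39 new=(7,5) → add node 3 parent=2 cost=6
4. q=(22,0) nearest=3 d=15 new=(9,3) → add node 4 parent=3 cost=8
5. q=(23,25) nearest=3 d=20 new=(9,7) → add node 5 parent=3 cost=8
6. q=(19,31) nearest=5 d=24 new=(11,9) → add node 6 parent=5 cost=10
7. q=(16,10) nearest=6 d=5 new=(13,10) → add node 7 parent=6 cost=12
8. q=(6,30) nearest=7 d=20 new=(11,12) → add node 8 parent=7 cost=14
9. q=(18,26) nearest=8 d=14 new=(13,14) → add node 9 parent=8 cost=16
10. q=(33,32) nearest=9 d=20 new=(15,16) → add node 10 parent=9 cost=18
11. q=(41,0) nearest=10 d=26 new=(17,14) → add node 11 parent=10 cost=20
12. q=(30,16) nearest=11 d=13 new=(19,16) → blocked by [18,22]×[9,18], reject
13. q=(14,18) nearest=10 d=2 new=(14,18) → add node 12 parent=10 cost=20
14. q=(35,14) nearest=11 d=18 new=(19,14) → blocked by [18,22]×[9,18], reject
15. q=(24,25) nearest=10 d=9 new=(17,18) → add node 13 parent=10 cost=20
16. q=(44,11) nearest=11 d=27 new=(19,12) → blocked by [18,22]×[9,18], reject
17. q=(38,32) nearest=11 d=21 new=(19,16) → blocked by [18,22]×[9,18], reject

Parent of node 10: 9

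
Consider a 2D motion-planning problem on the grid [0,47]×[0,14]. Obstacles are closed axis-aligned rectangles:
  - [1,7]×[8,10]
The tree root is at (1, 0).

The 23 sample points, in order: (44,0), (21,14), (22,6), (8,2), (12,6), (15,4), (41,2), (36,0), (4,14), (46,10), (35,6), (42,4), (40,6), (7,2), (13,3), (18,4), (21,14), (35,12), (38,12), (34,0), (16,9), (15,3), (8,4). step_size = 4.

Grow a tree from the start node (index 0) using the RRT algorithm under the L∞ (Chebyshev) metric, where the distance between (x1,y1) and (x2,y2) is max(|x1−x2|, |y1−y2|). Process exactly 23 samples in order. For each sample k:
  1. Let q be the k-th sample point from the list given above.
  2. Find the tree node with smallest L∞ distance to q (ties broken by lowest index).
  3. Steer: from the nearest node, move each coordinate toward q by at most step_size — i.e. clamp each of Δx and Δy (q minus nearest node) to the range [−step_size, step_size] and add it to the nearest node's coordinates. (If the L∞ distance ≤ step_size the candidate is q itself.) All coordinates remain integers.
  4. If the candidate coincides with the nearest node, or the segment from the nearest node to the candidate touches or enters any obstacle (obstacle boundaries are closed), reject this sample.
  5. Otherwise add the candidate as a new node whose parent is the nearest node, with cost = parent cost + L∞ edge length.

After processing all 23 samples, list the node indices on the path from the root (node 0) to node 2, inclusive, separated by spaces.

1. q=(44,0) nearest=0 d=43 new=(5,0) → add node 1 parent=0 cost=4
2. q=(21,14) nearest=1 d=16 new=(9,4) → add node 2 parent=1 cost=8
3. q=(22,6) nearest=2 d=13 new=(13,6) → add node 3 parent=2 cost=12
4. q=(8,2) nearest=2 d=2 new=(8,2) → add node 4 parent=2 cost=10
5. q=(12,6) nearest=3 d=1 new=(12,6) → add node 5 parent=3 cost=13
6. q=(15,4) nearest=3 d=2 new=(15,4) → add node 6 parent=3 cost=14
7. q=(41,2) nearest=6 d=26 new=(19,2) → add node 7 parent=6 cost=18
8. q=(36,0) nearest=7 d=17 new=(23,0) → add node 8 parent=7 cost=22
9. q=(4,14) nearest=5 d=8 new=(8,10) → add node 9 parent=5 cost=17
10. q=(46,10) nearest=8 d=23 new=(27,4) → add node 10 parent=8 cost=26
11. q=(35,6) nearest=10 d=8 new=(31,6) → add node 11 parent=10 cost=30
12. q=(42,4) nearest=11 d=11 new=(35,4) → add node 12 parent=11 cost=34
13. q=(40,6) nearest=12 d=5 new=(39,6) → add node 13 parent=12 cost=38
14. q=(7,2) nearest=4 d=1 new=(7,2) → add node 14 parent=4 cost=11
15. q=(13,3) nearest=6 d=2 new=(13,3) → add node 15 parent=6 cost=16
16. q=(18,4) nearest=7 d=2 new=(18,4) → add node 16 parent=7 cost=20
17. q=(21,14) nearest=3 d=8 new=(17,10) → add node 17 parent=3 cost=16
18. q=(35,12) nearest=11 d=6 new=(35,10) → add node 18 parent=11 cost=34
19. q=(38,12) nearest=18 d=3 new=(38,12) → add node 19 parent=18 cost=37
20. q=(34,0) nearest=12 d=4 new=(34,0) → add node 20 parent=12 cost=38
21. q=(16,9) nearest=17 d=1 new=(16,9) → add node 21 parent=17 cost=17
22. q=(15,3) nearest=6 d=1 new=(15,3) → add node 22 parent=6 cost=15
23. q=(8,4) nearest=2 d=1 new=(8,4) → add node 23 parent=2 cost=9

Path: 0 1 2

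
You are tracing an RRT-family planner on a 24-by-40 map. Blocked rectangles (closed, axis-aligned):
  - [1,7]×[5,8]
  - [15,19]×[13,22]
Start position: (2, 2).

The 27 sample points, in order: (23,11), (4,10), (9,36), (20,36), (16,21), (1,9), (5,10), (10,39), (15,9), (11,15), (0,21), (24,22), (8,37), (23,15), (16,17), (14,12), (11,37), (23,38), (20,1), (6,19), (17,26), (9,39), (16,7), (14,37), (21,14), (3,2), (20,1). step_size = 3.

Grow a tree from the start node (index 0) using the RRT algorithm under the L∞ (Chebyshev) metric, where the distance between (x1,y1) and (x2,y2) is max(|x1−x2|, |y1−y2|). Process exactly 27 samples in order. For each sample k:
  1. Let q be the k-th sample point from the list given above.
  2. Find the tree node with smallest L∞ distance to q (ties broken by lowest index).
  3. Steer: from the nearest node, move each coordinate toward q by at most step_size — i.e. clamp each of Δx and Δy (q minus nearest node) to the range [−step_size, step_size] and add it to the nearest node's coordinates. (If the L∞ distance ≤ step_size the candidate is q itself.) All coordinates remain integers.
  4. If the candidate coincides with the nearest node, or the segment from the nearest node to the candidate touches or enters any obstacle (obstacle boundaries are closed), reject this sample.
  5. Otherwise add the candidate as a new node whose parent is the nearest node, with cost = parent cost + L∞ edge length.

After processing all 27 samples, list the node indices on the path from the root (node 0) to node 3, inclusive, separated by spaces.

Path: 0 2 3

1. q=(23,11) nearest=0 d=21 new=(5,5) → blocked by [1,7]×[5,8], reject
2. q=(4,10) nearest=0 d=8 new=(4,5) → blocked by [1,7]×[5,8], reject
3. q=(9,36) nearest=0 d=34 new=(5,5) → blocked by [1,7]×[5,8], reject
4. q=(20,36) nearest=0 d=34 new=(5,5) → blocked by [1,7]×[5,8], reject
5. q=(16,21) nearest=0 d=19 new=(5,5) → blocked by [1,7]×[5,8], reject
6. q=(1,9) nearest=0 d=7 new=(1,5) → blocked by [1,7]×[5,8], reject
7. q=(5,10) nearest=0 d=8 new=(5,5) → blocked by [1,7]×[5,8], reject
8. q=(10,39) nearest=0 d=37 new=(5,5) → blocked by [1,7]×[5,8], reject
9. q=(15,9) nearest=0 d=13 new=(5,5) → blocked by [1,7]×[5,8], reject
10. q=(11,15) nearest=0 d=13 new=(5,5) → blocked by [1,7]×[5,8], reject
11. q=(0,21) nearest=0 d=19 new=(0,5) → add node 1 parent=0 cost=3
12. q=(24,22) nearest=0 d=22 new=(5,5) → blocked by [1,7]×[5,8], reject
13. q=(8,37) nearest=1 d=32 new=(3,8) → blocked by [1,7]×[5,8], reject
14. q=(23,15) nearest=0 d=21 new=(5,5) → blocked by [1,7]×[5,8], reject
15. q=(16,17) nearest=0 d=15 new=(5,5) → blocked by [1,7]×[5,8], reject
16. q=(14,12) nearest=0 d=12 new=(5,5) → blocked by [1,7]×[5,8], reject
17. q=(11,37) nearest=1 d=32 new=(3,8) → blocked by [1,7]×[5,8], reject
18. q=(23,38) nearest=1 d=33 new=(3,8) → blocked by [1,7]×[5,8], reject
19. q=(20,1) nearest=0 d=18 new=(5,1) → add node 2 parent=0 cost=3
20. q=(6,19) nearest=1 d=14 new=(3,8) → blocked by [1,7]×[5,8], reject
21. q=(17,26) nearest=1 d=21 new=(3,8) → blocked by [1,7]×[5,8], reject
22. q=(9,39) nearest=1 d=34 new=(3,8) → blocked by [1,7]×[5,8], reject
23. q=(16,7) nearest=2 d=11 new=(8,4) → add node 3 parent=2 cost=6
24. q=(14,37) nearest=1 d=32 new=(3,8) → blocked by [1,7]×[5,8], reject
25. q=(21,14) nearest=3 d=13 new=(11,7) → add node 4 parent=3 cost=9
26. q=(3,2) nearest=0 d=1 new=(3,2) → add node 5 parent=0 cost=1
27. q=(20,1) nearest=4 d=9 new=(14,4) → add node 6 parent=4 cost=12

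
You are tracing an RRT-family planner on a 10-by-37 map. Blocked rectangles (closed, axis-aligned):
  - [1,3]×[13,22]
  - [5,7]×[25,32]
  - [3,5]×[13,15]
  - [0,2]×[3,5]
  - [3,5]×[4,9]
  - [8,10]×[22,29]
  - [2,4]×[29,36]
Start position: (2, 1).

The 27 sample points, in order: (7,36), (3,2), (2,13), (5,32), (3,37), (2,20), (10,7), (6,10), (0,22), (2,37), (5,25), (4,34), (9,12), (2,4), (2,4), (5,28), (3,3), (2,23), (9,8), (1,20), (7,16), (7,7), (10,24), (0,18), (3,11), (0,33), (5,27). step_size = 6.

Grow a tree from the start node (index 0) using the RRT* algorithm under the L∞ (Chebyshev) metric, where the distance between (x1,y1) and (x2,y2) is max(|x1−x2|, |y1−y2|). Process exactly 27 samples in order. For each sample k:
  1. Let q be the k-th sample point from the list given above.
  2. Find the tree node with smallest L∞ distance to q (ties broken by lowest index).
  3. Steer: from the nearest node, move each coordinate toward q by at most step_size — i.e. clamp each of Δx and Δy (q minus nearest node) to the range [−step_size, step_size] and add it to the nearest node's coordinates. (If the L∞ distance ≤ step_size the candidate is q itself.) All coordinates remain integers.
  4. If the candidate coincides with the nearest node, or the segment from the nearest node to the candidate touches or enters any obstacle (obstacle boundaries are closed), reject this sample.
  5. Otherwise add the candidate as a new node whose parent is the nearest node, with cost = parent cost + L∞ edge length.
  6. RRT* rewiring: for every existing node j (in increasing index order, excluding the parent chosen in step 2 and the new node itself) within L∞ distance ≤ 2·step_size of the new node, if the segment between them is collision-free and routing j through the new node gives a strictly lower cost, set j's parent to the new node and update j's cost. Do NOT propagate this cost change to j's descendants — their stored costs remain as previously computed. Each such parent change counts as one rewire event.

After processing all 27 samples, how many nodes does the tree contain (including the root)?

1. q=(7,36) nearest=0 d=35 new=(7,7) → blocked by [3,5]×[4,9], reject
2. q=(3,2) nearest=0 d=1 new=(3,2) → add node 1 parent=0 cost=1
3. q=(2,13) nearest=1 d=11 new=(2,8) → add node 2 parent=1 cost=7
4. q=(5,32) nearest=2 d=24 new=(5,14) → blocked by [3,5]×[13,15], reject
5. q=(3,37) nearest=2 d=29 new=(3,14) → blocked by [1,3]×[13,22], reject
6. q=(2,20) nearest=2 d=12 new=(2,14) → blocked by [1,3]×[13,22], reject
7. q=(10,7) nearest=1 d=7 new=(9,7) → add node 3 parent=1 cost=7
8. q=(6,10) nearest=3 d=3 new=(6,10) → add node 4 parent=3 cost=10
9. q=(0,22) nearest=4 d=12 new=(0,16) → blocked by [1,3]×[13,22], reject
10. q=(2,37) nearest=4 d=27 new=(2,16) → blocked by [1,3]×[13,22], reject
11. q=(5,25) nearest=4 d=15 new=(5,16) → add node 5 parent=4 cost=16
12. q=(4,34) nearest=5 d=18 new=(4,22) → add node 6 parent=5 cost=22
13. q=(9,12) nearest=4 d=3 new=(9,12) → add node 7 parent=4 cost=13
14. q=(2,4) nearest=1 d=2 new=(2,4) → blocked by [0,2]×[3,5], reject
15. q=(2,4) nearest=1 d=2 new=(2,4) → blocked by [0,2]×[3,5], reject
16. q=(5,28) nearest=6 d=6 new=(5,28) → blocked by [5,7]×[25,32], reject
17. q=(3,3) nearest=1 d=1 new=(3,3) → add node 8 parent=1 cost=2
18. q=(2,23) nearest=6 d=2 new=(2,23) → add node 9 parent=6 cost=24
19. q=(9,8) nearest=3 d=1 new=(9,8) → add node 10 parent=3 cost=8; rewire 7→10 (12<13)
20. q=(1,20) nearest=6 d=3 new=(1,20) → blocked by [1,3]×[13,22], reject
21. q=(7,16) nearest=5 d=2 new=(7,16) → add node 11 parent=5 cost=18
22. q=(7,7) nearest=3 d=2 new=(7,7) → add node 12 parent=3 cost=9
23. q=(10,24) nearest=6 d=6 new=(10,24) → blocked by [8,10]×[22,29], reject
24. q=(0,18) nearest=6 d=4 new=(0,18) → blocked by [1,3]×[13,22], reject
25. q=(3,11) nearest=2 d=3 new=(3,11) → add node 13 parent=2 cost=10
26. q=(0,33) nearest=9 d=10 new=(0,29) → add node 14 parent=9 cost=30
27. q=(5,27) nearest=9 d=4 new=(5,27) → blocked by [5,7]×[25,32], reject

Node count: 15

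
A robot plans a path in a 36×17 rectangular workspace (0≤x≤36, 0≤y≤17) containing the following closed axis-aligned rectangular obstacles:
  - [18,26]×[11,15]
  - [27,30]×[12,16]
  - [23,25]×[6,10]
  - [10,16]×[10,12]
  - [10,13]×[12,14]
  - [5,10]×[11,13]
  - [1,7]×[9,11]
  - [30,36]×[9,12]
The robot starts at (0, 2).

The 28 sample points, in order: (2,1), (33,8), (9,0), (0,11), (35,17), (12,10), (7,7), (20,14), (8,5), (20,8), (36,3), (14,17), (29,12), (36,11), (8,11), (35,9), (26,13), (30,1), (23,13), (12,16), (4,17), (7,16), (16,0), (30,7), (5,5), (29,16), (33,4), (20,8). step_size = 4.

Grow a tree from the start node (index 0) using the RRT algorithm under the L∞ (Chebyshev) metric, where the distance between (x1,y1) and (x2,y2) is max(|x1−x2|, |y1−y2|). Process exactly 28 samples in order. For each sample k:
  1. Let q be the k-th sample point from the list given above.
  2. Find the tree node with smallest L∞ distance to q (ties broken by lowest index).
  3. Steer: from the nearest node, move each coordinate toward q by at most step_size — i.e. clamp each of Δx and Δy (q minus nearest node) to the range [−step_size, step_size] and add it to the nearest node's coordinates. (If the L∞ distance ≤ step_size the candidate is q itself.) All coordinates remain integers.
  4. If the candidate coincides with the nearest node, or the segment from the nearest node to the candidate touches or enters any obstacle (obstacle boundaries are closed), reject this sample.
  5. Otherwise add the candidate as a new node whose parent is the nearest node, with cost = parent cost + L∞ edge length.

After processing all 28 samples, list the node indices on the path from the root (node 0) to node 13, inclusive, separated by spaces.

Path: 0 1 2 13

1. q=(2,1) nearest=0 d=2 new=(2,1) → add node 1 parent=0 cost=2
2. q=(33,8) nearest=1 d=31 new=(6,5) → add node 2 parent=1 cost=6
3. q=(9,0) nearest=2 d=5 new=(9,1) → add node 3 parent=2 cost=10
4. q=(0,11) nearest=2 d=6 new=(2,9) → blocked by [1,7]×[9,11], reject
5. q=(35,17) nearest=3 d=26 new=(13,5) → add node 4 parent=3 cost=14
6. q=(12,10) nearest=4 d=5 new=(12,9) → add node 5 parent=4 cost=18
7. q=(7,7) nearest=2 d=2 new=(7,7) → add node 6 parent=2 cost=8
8. q=(20,14) nearest=5 d=8 new=(16,13) → blocked by [10,16]×[10,12], reject
9. q=(8,5) nearest=2 d=2 new=(8,5) → add node 7 parent=2 cost=8
10. q=(20,8) nearest=4 d=7 new=(17,8) → add node 8 parent=4 cost=18
11. q=(36,3) nearest=8 d=19 new=(21,4) → add node 9 parent=8 cost=22
12. q=(14,17) nearest=5 d=8 new=(14,13) → blocked by [10,16]×[10,12], reject
13. q=(29,12) nearest=9 d=8 new=(25,8) → blocked by [23,25]×[6,10], reject
14. q=(36,11) nearest=9 d=15 new=(25,8) → blocked by [23,25]×[6,10], reject
15. q=(8,11) nearest=5 d=4 new=(8,11) → blocked by [10,16]×[10,12], reject
16. q=(35,9) nearest=9 d=14 new=(25,8) → blocked by [23,25]×[6,10], reject
17. q=(26,13) nearest=8 d=9 new=(21,12) → blocked by [18,26]×[11,15], reject
18. q=(30,1) nearest=9 d=9 new=(25,1) → add node 10 parent=9 cost=26
19. q=(23,13) nearest=8 d=6 new=(21,12) → blocked by [18,26]×[11,15], reject
20. q=(12,16) nearest=5 d=7 new=(12,13) → blocked by [10,16]×[10,12], reject
21. q=(4,17) nearest=5 d=8 new=(8,13) → blocked by [10,16]×[10,12], reject
22. q=(7,16) nearest=5 d=7 new=(8,13) → blocked by [10,16]×[10,12], reject
23. q=(16,0) nearest=4 d=5 new=(16,1) → add node 11 parent=4 cost=18
24. q=(30,7) nearest=10 d=6 new=(29,5) → add node 12 parent=10 cost=30
25. q=(5,5) nearest=2 d=1 new=(5,5) → add node 13 parent=2 cost=7
26. q=(29,16) nearest=12 d=11 new=(29,9) → add node 14 parent=12 cost=34
27. q=(33,4) nearest=12 d=4 new=(33,4) → add node 15 parent=12 cost=34
28. q=(20,8) nearest=8 d=3 new=(20,8) → add node 16 parent=8 cost=21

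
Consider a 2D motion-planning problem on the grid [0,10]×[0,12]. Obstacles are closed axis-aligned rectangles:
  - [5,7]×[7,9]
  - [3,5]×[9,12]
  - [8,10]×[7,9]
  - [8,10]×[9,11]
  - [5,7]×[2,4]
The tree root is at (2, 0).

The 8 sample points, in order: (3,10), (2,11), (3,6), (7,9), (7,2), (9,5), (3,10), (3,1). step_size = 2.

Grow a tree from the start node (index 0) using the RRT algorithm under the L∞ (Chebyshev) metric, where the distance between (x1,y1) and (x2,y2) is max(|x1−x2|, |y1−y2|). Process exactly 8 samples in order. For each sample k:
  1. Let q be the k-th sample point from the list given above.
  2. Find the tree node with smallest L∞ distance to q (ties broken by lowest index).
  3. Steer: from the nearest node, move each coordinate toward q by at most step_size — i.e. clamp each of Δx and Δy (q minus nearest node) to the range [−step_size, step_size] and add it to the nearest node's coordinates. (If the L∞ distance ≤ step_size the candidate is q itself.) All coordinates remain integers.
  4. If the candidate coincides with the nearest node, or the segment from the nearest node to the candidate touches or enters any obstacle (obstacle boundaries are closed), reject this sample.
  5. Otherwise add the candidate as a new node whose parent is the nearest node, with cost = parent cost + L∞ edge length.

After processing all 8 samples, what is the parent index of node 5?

1. q=(3,10) nearest=0 d=10 new=(3,2) → add node 1 parent=0 cost=2
2. q=(2,11) nearest=1 d=9 new=(2,4) → add node 2 parent=1 cost=4
3. q=(3,6) nearest=2 d=2 new=(3,6) → add node 3 parent=2 cost=6
4. q=(7,9) nearest=3 d=4 new=(5,8) → blocked by [5,7]×[7,9], reject
5. q=(7,2) nearest=1 d=4 new=(5,2) → blocked by [5,7]×[2,4], reject
6. q=(9,5) nearest=1 d=6 new=(5,4) → blocked by [5,7]×[2,4], reject
7. q=(3,10) nearest=3 d=4 new=(3,8) → add node 4 parent=3 cost=8
8. q=(3,1) nearest=0 d=1 new=(3,1) → add node 5 parent=0 cost=1

Parent of node 5: 0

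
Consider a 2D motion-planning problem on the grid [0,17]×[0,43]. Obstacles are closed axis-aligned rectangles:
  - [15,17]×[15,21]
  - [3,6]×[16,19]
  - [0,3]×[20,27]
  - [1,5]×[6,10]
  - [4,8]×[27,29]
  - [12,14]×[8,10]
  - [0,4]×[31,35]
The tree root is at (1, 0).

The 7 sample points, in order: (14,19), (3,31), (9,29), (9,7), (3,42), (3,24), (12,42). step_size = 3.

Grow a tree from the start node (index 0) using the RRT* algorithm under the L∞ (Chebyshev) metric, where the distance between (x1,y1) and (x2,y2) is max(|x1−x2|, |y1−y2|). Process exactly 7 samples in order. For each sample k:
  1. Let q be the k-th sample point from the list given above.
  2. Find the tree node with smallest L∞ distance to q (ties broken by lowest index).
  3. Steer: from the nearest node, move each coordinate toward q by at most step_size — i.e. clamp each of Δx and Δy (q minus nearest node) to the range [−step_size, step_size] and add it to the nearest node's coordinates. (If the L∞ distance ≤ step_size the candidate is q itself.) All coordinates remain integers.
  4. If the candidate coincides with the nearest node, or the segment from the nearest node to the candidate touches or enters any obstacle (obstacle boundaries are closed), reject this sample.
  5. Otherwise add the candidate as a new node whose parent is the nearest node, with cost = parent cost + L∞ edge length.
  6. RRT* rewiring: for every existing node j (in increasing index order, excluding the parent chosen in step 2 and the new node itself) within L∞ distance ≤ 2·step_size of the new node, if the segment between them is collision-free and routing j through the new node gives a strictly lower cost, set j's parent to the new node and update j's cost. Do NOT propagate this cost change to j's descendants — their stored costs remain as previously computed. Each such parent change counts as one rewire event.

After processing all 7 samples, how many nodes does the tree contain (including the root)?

1. q=(14,19) nearest=0 d=19 new=(4,3) → add node 1 parent=0 cost=3
2. q=(3,31) nearest=1 d=28 new=(3,6) → blocked by [1,5]×[6,10], reject
3. q=(9,29) nearest=1 d=26 new=(7,6) → add node 2 parent=1 cost=6
4. q=(9,7) nearest=2 d=2 new=(9,7) → add node 3 parent=2 cost=8
5. q=(3,42) nearest=3 d=35 new=(6,10) → add node 4 parent=3 cost=11
6. q=(3,24) nearest=4 d=14 new=(3,13) → add node 5 parent=4 cost=14
7. q=(12,42) nearest=5 d=29 new=(6,16) → blocked by [3,6]×[16,19], reject

Node count: 6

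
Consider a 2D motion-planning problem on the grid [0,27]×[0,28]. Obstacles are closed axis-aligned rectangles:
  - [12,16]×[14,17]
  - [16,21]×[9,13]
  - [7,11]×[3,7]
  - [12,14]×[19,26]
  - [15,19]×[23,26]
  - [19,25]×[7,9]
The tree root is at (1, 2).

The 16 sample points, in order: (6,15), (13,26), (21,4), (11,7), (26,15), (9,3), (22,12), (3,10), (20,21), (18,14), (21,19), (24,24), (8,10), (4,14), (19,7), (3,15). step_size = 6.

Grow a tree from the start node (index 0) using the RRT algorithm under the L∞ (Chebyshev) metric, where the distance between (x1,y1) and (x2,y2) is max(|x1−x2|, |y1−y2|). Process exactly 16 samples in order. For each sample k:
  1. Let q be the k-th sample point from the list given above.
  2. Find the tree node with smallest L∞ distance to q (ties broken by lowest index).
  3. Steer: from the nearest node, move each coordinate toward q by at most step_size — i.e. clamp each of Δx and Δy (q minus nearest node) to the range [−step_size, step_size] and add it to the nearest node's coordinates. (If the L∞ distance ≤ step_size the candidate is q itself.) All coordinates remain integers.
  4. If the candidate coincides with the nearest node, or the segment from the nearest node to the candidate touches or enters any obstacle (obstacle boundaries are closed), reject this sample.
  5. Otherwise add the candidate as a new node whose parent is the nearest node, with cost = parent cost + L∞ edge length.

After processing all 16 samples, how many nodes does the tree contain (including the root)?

1. q=(6,15) nearest=0 d=13 new=(6,8) → add node 1 parent=0 cost=6
2. q=(13,26) nearest=1 d=18 new=(12,14) → blocked by [12,16]×[14,17], reject
3. q=(21,4) nearest=1 d=15 new=(12,4) → blocked by [7,11]×[3,7], reject
4. q=(11,7) nearest=1 d=5 new=(11,7) → blocked by [7,11]×[3,7], reject
5. q=(26,15) nearest=1 d=20 new=(12,14) → blocked by [12,16]×[14,17], reject
6. q=(9,3) nearest=1 d=5 new=(9,3) → blocked by [7,11]×[3,7], reject
7. q=(22,12) nearest=1 d=16 new=(12,12) → add node 2 parent=1 cost=12
8. q=(3,10) nearest=1 d=3 new=(3,10) → add node 3 parent=1 cost=9
9. q=(20,21) nearest=2 d=9 new=(18,18) → blocked by [12,16]×[14,17], reject
10. q=(18,14) nearest=2 d=6 new=(18,14) → add node 4 parent=2 cost=18
11. q=(21,19) nearest=4 d=5 new=(21,19) → add node 5 parent=4 cost=23
12. q=(24,24) nearest=5 d=5 new=(24,24) → add node 6 parent=5 cost=28
13. q=(8,10) nearest=1 d=2 new=(8,10) → add node 7 parent=1 cost=8
14. q=(4,14) nearest=3 d=4 new=(4,14) → add node 8 parent=3 cost=13
15. q=(19,7) nearest=2 d=7 new=(18,7) → add node 9 parent=2 cost=18
16. q=(3,15) nearest=8 d=1 new=(3,15) → add node 10 parent=8 cost=14

Node count: 11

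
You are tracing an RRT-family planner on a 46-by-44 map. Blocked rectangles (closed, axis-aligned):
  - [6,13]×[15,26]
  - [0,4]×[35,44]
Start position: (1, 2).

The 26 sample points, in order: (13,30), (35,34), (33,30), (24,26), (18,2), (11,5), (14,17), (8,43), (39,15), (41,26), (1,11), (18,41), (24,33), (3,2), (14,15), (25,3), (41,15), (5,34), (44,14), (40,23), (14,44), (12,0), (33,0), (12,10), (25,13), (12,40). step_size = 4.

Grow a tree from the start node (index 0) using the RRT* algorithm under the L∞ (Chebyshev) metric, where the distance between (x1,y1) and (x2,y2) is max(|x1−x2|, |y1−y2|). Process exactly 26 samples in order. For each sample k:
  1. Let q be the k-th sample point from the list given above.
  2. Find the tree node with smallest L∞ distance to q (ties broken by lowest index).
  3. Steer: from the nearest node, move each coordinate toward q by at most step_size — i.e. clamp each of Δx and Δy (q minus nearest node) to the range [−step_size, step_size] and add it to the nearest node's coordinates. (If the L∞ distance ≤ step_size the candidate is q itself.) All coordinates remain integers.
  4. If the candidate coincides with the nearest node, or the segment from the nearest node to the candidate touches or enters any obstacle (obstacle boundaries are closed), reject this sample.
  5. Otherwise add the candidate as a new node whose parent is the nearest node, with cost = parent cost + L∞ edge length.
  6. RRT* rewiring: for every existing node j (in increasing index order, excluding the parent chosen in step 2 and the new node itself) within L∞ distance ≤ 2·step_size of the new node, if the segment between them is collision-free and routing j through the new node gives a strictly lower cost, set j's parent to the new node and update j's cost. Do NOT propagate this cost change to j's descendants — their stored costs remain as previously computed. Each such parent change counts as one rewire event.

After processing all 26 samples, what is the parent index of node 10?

1. q=(13,30) nearest=0 d=28 new=(5,6) → add node 1 parent=0 cost=4
2. q=(35,34) nearest=1 d=30 new=(9,10) → add node 2 parent=1 cost=8
3. q=(33,30) nearest=2 d=24 new=(13,14) → add node 3 parent=2 cost=12
4. q=(24,26) nearest=3 d=12 new=(17,18) → add node 4 parent=3 cost=16
5. q=(18,2) nearest=2 d=9 new=(13,6) → add node 5 parent=2 cost=12
6. q=(11,5) nearest=5 d=2 new=(11,5) → add node 6 parent=5 cost=14
7. q=(14,17) nearest=3 d=3 new=(14,17) → add node 7 parent=3 cost=15
8. q=(8,43) nearest=4 d=25 new=(13,22) → blocked by [6,13]×[15,26], reject
9. q=(39,15) nearest=4 d=22 new=(21,15) → add node 8 parent=4 cost=20
10. q=(41,26) nearest=8 d=20 new=(25,19) → add node 9 parent=8 cost=24
11. q=(1,11) nearest=1 d=5 new=(1,10) → add node 10 parent=1 cost=8
12. q=(18,41) nearest=9 d=22 new=(21,23) → add node 11 parent=9 cost=28
13. q=(24,33) nearest=11 d=10 new=(24,27) → add node 12 parent=11 cost=32
14. q=(3,2) nearest=0 d=2 new=(3,2) → add node 13 parent=0 cost=2; rewire 6→13 (10<14)
15. q=(14,15) nearest=3 d=1 new=(14,15) → add node 14 parent=3 cost=13; rewire 11→14 (21<28)
16. q=(25,3) nearest=3 d=12 new=(17,10) → add node 15 parent=3 cost=16
17. q=(41,15) nearest=9 d=16 new=(29,15) → add node 16 parent=9 cost=28
18. q=(5,34) nearest=4 d=16 new=(13,22) → blocked by [6,13]×[15,26], reject
19. q=(44,14) nearest=16 d=15 new=(33,14) → add node 17 parent=16 cost=32
20. q=(40,23) nearest=17 d=9 new=(37,18) → add node 18 parent=17 cost=36
21. q=(14,44) nearest=12 d=17 new=(20,31) → add node 19 parent=12 cost=36
22. q=(12,0) nearest=6 d=5 new=(12,1) → add node 20 parent=6 cost=14
23. q=(33,0) nearest=17 d=14 new=(33,10) → add node 21 parent=17 cost=36
24. q=(12,10) nearest=2 d=3 new=(12,10) → add node 22 parent=2 cost=11
25. q=(25,13) nearest=8 d=4 new=(25,13) → add node 23 parent=8 cost=24; rewire 21→23 (32<36)
26. q=(12,40) nearest=19 d=9 new=(16,35) → add node 24 parent=19 cost=40

Parent of node 10: 1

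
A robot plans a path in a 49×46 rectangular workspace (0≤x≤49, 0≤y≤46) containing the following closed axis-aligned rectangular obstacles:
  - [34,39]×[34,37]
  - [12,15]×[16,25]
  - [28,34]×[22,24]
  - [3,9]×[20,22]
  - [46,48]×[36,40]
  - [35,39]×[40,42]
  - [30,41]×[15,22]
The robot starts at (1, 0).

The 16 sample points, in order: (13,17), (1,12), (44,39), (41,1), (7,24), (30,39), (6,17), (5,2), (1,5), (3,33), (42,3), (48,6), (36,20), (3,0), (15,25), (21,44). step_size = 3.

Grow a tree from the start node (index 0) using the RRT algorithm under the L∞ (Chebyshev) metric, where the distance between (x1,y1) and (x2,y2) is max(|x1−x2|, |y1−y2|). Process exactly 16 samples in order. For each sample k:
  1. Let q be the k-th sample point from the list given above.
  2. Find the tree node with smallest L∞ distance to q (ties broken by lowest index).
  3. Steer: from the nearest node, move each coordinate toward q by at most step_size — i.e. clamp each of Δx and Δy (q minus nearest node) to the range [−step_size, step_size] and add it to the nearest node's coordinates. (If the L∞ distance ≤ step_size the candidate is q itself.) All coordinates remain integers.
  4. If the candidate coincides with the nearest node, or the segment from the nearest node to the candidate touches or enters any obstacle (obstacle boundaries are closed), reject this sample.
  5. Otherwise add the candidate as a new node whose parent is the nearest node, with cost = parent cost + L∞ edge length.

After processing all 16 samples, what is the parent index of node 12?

Parent of node 12: 11

1. q=(13,17) nearest=0 d=17 new=(4,3) → add node 1 parent=0 cost=3
2. q=(1,12) nearest=1 d=9 new=(1,6) → add node 2 parent=1 cost=6
3. q=(44,39) nearest=1 d=40 new=(7,6) → add node 3 parent=1 cost=6
4. q=(41,1) nearest=3 d=34 new=(10,3) → add node 4 parent=3 cost=9
5. q=(7,24) nearest=2 d=18 new=(4,9) → add node 5 parent=2 cost=9
6. q=(30,39) nearest=5 d=30 new=(7,12) → add node 6 parent=5 cost=12
7. q=(6,17) nearest=6 d=5 new=(6,15) → add node 7 parent=6 cost=15
8. q=(5,2) nearest=1 d=1 new=(5,2) → add node 8 parent=1 cost=4
9. q=(1,5) nearest=2 d=1 new=(1,5) → add node 9 parent=2 cost=7
10. q=(3,33) nearest=7 d=18 new=(3,18) → add node 10 parent=7 cost=18
11. q=(42,3) nearest=4 d=32 new=(13,3) → add node 11 parent=4 cost=12
12. q=(48,6) nearest=11 d=35 new=(16,6) → add node 12 parent=11 cost=15
13. q=(36,20) nearest=12 d=20 new=(19,9) → add node 13 parent=12 cost=18
14. q=(3,0) nearest=0 d=2 new=(3,0) → add node 14 parent=0 cost=2
15. q=(15,25) nearest=7 d=10 new=(9,18) → add node 15 parent=7 cost=18
16. q=(21,44) nearest=10 d=26 new=(6,21) → blocked by [3,9]×[20,22], reject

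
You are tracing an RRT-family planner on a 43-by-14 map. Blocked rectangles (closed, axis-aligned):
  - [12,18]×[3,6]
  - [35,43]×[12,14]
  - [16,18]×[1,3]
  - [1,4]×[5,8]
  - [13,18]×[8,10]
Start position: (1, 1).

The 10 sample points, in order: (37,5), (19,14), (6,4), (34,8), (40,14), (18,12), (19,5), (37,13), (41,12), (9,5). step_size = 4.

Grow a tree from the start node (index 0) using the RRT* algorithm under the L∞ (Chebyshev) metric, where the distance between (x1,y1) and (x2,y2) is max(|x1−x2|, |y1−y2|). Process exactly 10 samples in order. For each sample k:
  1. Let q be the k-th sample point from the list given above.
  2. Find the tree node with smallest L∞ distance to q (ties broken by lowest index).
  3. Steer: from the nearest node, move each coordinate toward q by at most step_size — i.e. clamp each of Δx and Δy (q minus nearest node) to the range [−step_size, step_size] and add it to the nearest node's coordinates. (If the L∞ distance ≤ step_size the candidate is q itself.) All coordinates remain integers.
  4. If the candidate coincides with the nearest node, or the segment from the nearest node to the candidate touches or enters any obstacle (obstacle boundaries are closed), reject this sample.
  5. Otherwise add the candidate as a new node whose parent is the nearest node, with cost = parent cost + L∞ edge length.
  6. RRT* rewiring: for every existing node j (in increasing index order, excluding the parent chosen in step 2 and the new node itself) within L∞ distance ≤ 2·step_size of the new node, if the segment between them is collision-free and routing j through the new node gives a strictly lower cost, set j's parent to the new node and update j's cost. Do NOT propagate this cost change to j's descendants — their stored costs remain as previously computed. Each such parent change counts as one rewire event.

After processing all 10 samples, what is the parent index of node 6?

1. q=(37,5) nearest=0 d=36 new=(5,5) → add node 1 parent=0 cost=4
2. q=(19,14) nearest=1 d=14 new=(9,9) → add node 2 parent=1 cost=8
3. q=(6,4) nearest=1 d=1 new=(6,4) → add node 3 parent=1 cost=5
4. q=(34,8) nearest=2 d=25 new=(13,8) → blocked by [13,18]×[8,10], reject
5. q=(40,14) nearest=2 d=31 new=(13,13) → add node 4 parent=2 cost=12
6. q=(18,12) nearest=4 d=5 new=(17,12) → add node 5 parent=4 cost=16
7. q=(19,5) nearest=5 d=7 new=(19,8) → blocked by [13,18]×[8,10], reject
8. q=(37,13) nearest=5 d=20 new=(21,13) → add node 6 parent=5 cost=20
9. q=(41,12) nearest=6 d=20 new=(25,12) → add node 7 parent=6 cost=24
10. q=(9,5) nearest=3 d=3 new=(9,5) → add node 8 parent=3 cost=8

Parent of node 6: 5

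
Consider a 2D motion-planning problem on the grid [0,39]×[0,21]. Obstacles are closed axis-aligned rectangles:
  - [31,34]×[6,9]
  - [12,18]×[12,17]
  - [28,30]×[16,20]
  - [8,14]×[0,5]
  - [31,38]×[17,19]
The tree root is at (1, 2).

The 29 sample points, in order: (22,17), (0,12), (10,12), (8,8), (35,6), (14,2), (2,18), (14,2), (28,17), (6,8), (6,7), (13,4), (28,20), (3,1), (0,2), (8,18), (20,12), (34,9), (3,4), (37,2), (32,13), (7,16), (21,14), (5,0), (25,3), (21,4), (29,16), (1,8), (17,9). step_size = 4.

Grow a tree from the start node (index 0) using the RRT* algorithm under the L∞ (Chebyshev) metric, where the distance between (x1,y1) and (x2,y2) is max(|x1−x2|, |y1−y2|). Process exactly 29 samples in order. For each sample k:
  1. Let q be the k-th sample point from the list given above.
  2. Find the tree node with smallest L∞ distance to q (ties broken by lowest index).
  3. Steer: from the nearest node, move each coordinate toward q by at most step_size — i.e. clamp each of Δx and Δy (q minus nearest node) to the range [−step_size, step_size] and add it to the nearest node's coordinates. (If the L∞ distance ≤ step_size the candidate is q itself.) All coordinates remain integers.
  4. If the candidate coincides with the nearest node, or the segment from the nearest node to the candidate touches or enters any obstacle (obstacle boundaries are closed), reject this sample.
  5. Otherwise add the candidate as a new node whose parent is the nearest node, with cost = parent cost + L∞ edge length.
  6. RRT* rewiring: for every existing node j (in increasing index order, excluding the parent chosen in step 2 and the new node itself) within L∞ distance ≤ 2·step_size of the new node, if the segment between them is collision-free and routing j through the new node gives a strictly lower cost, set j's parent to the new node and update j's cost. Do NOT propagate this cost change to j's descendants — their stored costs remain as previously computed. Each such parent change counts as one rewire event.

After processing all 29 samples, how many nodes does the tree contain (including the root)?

1. q=(22,17) nearest=0 d=21 new=(5,6) → add node 1 parent=0 cost=4
2. q=(0,12) nearest=1 d=6 new=(1,10) → add node 2 parent=1 cost=8
3. q=(10,12) nearest=1 d=6 new=(9,10) → add node 3 parent=1 cost=8
4. q=(8,8) nearest=3 d=2 new=(8,8) → add node 4 parent=3 cost=10
5. q=(35,6) nearest=3 d=26 new=(13,6) → add node 5 parent=3 cost=12
6. q=(14,2) nearest=5 d=4 new=(14,2) → blocked by [8,14]×[0,5], reject
7. q=(2,18) nearest=2 d=8 new=(2,14) → add node 6 parent=2 cost=12
8. q=(14,2) nearest=5 d=4 new=(14,2) → blocked by [8,14]×[0,5], reject
9. q=(28,17) nearest=5 d=15 new=(17,10) → add node 7 parent=5 cost=16
10. q=(6,8) nearest=1 d=2 new=(6,8) → add node 8 parent=1 cost=6; rewire 4→8 (8<10)
11. q=(6,7) nearest=1 d=1 new=(6,7) → add node 9 parent=1 cost=5; rewire 4→9 (7<8)
12. q=(13,4) nearest=5 d=2 new=(13,4) → blocked by [8,14]×[0,5], reject
13. q=(28,20) nearest=7 d=11 new=(21,14) → add node 10 parent=7 cost=20
14. q=(3,1) nearest=0 d=2 new=(3,1) → add node 11 parent=0 cost=2
15. q=(0,2) nearest=0 d=1 new=(0,2) → add node 12 parent=0 cost=1
16. q=(8,18) nearest=6 d=6 new=(6,18) → add node 13 parent=6 cost=16
17. q=(20,12) nearest=10 d=2 new=(20,12) → add node 14 parent=10 cost=22
18. q=(34,9) nearest=10 d=13 new=(25,10) → add node 15 parent=10 cost=24
19. q=(3,4) nearest=0 d=2 new=(3,4) → add node 16 parent=0 cost=2
20. q=(37,2) nearest=15 d=12 new=(29,6) → add node 17 parent=15 cost=28
21. q=(32,13) nearest=15 d=7 new=(29,13) → add node 18 parent=15 cost=28
22. q=(7,16) nearest=13 d=2 new=(7,16) → add node 19 parent=13 cost=18
23. q=(21,14) nearest=10 d=0 → coincident, reject
24. q=(5,0) nearest=11 d=2 new=(5,0) → add node 20 parent=11 cost=4
25. q=(25,3) nearest=17 d=4 new=(25,3) → add node 21 parent=17 cost=32
26. q=(21,4) nearest=21 d=4 new=(21,4) → add node 22 parent=21 cost=36
27. q=(29,16) nearest=18 d=3 new=(29,16) → blocked by [28,30]×[16,20], reject
28. q=(1,8) nearest=2 d=2 new=(1,8) → add node 23 parent=2 cost=10
29. q=(17,9) nearest=7 d=1 new=(17,9) → add node 24 parent=7 cost=17; rewire 14→24 (20<22); rewire 21→24 (25<32); rewire 22→24 (22<36)

Node count: 25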